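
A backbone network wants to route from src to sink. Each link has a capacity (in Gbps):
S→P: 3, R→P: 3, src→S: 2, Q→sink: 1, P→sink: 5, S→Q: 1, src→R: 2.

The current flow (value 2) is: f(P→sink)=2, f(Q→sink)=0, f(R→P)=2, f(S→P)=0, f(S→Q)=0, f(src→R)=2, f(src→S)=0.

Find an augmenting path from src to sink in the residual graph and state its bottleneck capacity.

Residual along src→S→P→sink: src→S: 2, S→P: 3, P→sink: 3.
Bottleneck = min = 2.

src→S→P→sink, bottleneck 2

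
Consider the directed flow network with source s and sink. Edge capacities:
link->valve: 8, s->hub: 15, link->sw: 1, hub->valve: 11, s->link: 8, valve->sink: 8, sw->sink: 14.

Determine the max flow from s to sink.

9

Augment s->link->sw->sink: bottleneck 1. Total 1.
Augment s->link->valve->sink: bottleneck 7. Total 8.
Augment s->hub->valve->sink: bottleneck 1. Total 9.
No augmenting path remains in the residual graph.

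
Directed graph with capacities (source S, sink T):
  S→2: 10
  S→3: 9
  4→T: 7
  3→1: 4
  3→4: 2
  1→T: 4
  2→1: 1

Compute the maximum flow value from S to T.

Augment S→3→4→T: bottleneck 2. Total 2.
Augment S→3→1→T: bottleneck 4. Total 6.
No augmenting path remains in the residual graph.

6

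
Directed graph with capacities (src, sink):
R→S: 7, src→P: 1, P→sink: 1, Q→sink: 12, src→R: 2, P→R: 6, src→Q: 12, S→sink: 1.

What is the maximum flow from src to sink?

14

Augment src→P→sink: bottleneck 1. Total 1.
Augment src→Q→sink: bottleneck 12. Total 13.
Augment src→R→S→sink: bottleneck 1. Total 14.
No augmenting path remains in the residual graph.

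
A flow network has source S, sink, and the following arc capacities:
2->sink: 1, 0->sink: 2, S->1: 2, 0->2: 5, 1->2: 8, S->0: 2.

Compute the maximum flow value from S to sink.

Augment S->0->sink: bottleneck 2. Total 2.
Augment S->1->2->sink: bottleneck 1. Total 3.
No augmenting path remains in the residual graph.

3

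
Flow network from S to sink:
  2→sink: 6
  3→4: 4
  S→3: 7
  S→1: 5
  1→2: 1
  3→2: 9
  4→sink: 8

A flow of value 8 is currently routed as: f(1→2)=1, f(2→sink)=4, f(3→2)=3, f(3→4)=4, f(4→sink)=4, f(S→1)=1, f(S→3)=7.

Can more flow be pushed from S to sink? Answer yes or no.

Residual reachable from S: {1, S}; sink is not reachable.
Saturated cut: S→3, 1→2 with total capacity 8 = current flow value. Flow is maximum.

No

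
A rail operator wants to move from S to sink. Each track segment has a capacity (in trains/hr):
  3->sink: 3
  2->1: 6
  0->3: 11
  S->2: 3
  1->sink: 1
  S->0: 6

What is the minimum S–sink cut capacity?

Max flow = 4 (via 2 augmenting paths).
In the residual at optimum, the set reachable from S is {0, 1, 2, 3, S}.
Cut edges: 3->sink (cap 3), 1->sink (cap 1). Sum = 4.

4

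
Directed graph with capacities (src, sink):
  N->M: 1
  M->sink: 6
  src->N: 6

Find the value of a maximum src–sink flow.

Augment src->N->M->sink: bottleneck 1. Total 1.
No augmenting path remains in the residual graph.

1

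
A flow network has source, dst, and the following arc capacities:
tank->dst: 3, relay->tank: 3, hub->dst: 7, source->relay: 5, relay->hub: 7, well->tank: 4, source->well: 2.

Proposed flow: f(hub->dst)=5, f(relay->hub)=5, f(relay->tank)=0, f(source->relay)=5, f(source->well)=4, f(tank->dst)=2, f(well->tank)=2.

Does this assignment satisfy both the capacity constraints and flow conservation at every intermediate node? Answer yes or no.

Capacity violated on source->well: flow 4 > capacity 2.

No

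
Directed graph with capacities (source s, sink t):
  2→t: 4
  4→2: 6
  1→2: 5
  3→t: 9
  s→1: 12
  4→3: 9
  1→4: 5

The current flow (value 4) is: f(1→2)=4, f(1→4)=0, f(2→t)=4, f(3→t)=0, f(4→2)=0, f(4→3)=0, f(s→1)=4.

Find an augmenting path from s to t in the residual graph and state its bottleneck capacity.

Residual along s→1→4→3→t: s→1: 8, 1→4: 5, 4→3: 9, 3→t: 9.
Bottleneck = min = 5.

s→1→4→3→t, bottleneck 5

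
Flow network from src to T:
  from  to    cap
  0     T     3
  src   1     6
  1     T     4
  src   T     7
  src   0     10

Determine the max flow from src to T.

14

Augment src→T: bottleneck 7. Total 7.
Augment src→1→T: bottleneck 4. Total 11.
Augment src→0→T: bottleneck 3. Total 14.
No augmenting path remains in the residual graph.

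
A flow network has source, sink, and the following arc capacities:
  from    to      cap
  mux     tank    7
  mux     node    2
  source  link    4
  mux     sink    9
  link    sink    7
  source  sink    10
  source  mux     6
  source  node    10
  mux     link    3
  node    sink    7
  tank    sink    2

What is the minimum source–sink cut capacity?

Max flow = 27 (via 4 augmenting paths).
In the residual at optimum, the set reachable from source is {node, source}.
Cut edges: source->mux (cap 6), source->link (cap 4), source->sink (cap 10), node->sink (cap 7). Sum = 27.

27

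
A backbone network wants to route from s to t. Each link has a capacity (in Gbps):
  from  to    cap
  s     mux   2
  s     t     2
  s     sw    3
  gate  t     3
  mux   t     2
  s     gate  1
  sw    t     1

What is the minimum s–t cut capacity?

6

Max flow = 6 (via 4 augmenting paths).
In the residual at optimum, the set reachable from s is {s, sw}.
Cut edges: s→gate (cap 1), s→mux (cap 2), s→t (cap 2), sw→t (cap 1). Sum = 6.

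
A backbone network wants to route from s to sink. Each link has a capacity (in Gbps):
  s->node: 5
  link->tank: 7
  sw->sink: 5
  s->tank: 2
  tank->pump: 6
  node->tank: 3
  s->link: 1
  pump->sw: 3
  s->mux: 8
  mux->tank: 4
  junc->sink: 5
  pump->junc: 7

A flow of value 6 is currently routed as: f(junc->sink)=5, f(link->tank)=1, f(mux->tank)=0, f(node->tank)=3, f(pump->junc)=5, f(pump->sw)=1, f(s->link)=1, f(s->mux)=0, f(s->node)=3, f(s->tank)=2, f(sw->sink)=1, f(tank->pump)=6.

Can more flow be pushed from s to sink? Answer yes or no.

Residual reachable from s: {link, mux, node, s, tank}; sink is not reachable.
Saturated cut: tank->pump with total capacity 6 = current flow value. Flow is maximum.

No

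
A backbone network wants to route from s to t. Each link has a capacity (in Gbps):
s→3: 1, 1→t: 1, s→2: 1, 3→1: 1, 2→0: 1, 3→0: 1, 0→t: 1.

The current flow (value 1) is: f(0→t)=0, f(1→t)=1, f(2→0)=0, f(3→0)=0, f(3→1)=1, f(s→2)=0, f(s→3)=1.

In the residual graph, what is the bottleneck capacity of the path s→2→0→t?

Residual capacities along the path: s→2: 1, 2→0: 1, 0→t: 1.
Minimum is 1.

1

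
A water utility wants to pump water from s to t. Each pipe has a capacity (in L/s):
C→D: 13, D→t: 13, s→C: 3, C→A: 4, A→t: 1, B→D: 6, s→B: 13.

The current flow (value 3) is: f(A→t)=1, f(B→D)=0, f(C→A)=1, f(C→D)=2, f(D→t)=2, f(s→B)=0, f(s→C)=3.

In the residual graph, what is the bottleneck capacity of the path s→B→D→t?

Residual capacities along the path: s→B: 13, B→D: 6, D→t: 11.
Minimum is 6.

6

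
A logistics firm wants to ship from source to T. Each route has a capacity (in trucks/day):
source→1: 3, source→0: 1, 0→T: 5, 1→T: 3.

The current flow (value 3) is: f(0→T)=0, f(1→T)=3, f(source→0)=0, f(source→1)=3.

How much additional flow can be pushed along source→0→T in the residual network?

Residual capacities along the path: source→0: 1, 0→T: 5.
Minimum is 1.

1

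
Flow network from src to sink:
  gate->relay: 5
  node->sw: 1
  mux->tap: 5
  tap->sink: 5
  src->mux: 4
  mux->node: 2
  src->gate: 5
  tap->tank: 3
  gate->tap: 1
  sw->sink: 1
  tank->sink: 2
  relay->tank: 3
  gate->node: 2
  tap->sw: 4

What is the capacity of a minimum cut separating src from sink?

8

Max flow = 8 (via 4 augmenting paths).
In the residual at optimum, the set reachable from src is {gate, node, relay, src, tank}.
Cut edges: src->mux (cap 4), gate->tap (cap 1), node->sw (cap 1), tank->sink (cap 2). Sum = 8.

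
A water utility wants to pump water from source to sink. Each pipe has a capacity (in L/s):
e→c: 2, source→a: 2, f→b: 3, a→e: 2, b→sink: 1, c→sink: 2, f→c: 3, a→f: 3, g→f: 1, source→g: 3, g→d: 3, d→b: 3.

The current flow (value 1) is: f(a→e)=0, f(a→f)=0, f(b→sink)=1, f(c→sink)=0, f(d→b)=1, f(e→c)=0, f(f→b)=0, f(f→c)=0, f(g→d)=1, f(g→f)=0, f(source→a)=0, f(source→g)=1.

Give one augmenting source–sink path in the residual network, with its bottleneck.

source→g→f→c→sink, bottleneck 1

Residual along source→g→f→c→sink: source→g: 2, g→f: 1, f→c: 3, c→sink: 2.
Bottleneck = min = 1.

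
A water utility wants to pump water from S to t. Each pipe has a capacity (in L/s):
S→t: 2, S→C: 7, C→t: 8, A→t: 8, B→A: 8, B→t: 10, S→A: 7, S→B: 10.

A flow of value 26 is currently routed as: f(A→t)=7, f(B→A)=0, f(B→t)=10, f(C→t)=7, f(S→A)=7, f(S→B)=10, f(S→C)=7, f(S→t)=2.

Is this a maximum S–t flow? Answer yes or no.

Residual reachable from S: {S}; t is not reachable.
Saturated cut: S→B, S→A, S→C, S→t with total capacity 26 = current flow value. Flow is maximum.

Yes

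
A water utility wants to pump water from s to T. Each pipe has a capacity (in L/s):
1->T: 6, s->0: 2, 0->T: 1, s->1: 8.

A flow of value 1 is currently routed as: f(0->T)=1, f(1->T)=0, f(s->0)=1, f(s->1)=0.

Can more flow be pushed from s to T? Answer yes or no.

Residual path s->1->T has bottleneck 6 > 0.
Pushing 6 along it raises the flow to 7, so the given flow is not maximum.

Yes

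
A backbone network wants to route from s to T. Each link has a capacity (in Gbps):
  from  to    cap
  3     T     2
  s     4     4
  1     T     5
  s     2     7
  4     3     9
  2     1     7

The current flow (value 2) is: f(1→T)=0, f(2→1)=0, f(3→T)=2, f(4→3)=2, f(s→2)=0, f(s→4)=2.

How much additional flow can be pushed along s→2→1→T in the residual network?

5

Residual capacities along the path: s→2: 7, 2→1: 7, 1→T: 5.
Minimum is 5.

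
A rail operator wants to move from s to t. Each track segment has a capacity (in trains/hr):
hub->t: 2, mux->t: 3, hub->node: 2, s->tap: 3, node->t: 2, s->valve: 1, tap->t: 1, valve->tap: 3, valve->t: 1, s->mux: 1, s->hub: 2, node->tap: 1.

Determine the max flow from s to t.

Augment s->hub->t: bottleneck 2. Total 2.
Augment s->valve->t: bottleneck 1. Total 3.
Augment s->mux->t: bottleneck 1. Total 4.
Augment s->tap->t: bottleneck 1. Total 5.
No augmenting path remains in the residual graph.

5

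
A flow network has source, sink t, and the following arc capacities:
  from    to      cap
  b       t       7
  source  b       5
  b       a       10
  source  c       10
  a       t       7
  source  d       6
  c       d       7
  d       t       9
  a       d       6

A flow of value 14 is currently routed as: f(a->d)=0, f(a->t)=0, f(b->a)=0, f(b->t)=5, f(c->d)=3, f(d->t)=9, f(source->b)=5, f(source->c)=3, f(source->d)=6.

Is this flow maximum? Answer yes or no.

Yes

Residual reachable from source: {c, d, source}; t is not reachable.
Saturated cut: source->b, d->t with total capacity 14 = current flow value. Flow is maximum.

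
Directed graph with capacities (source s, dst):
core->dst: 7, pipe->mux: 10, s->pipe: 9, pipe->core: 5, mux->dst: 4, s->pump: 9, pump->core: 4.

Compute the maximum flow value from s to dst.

Augment s->pipe->mux->dst: bottleneck 4. Total 4.
Augment s->pipe->core->dst: bottleneck 5. Total 9.
Augment s->pump->core->dst: bottleneck 2. Total 11.
No augmenting path remains in the residual graph.

11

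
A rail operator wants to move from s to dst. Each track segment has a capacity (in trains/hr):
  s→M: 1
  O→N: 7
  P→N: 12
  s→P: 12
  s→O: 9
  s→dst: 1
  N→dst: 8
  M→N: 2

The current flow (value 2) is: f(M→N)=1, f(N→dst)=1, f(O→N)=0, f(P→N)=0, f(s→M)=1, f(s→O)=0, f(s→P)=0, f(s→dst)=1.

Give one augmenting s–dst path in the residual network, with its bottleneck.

Residual along s→O→N→dst: s→O: 9, O→N: 7, N→dst: 7.
Bottleneck = min = 7.

s→O→N→dst, bottleneck 7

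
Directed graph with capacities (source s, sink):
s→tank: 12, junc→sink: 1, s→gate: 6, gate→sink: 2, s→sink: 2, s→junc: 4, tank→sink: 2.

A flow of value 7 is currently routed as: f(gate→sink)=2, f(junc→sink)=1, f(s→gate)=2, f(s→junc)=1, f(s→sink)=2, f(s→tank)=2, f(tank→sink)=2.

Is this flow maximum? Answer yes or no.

Yes

Residual reachable from s: {gate, junc, s, tank}; sink is not reachable.
Saturated cut: s→sink, gate→sink, tank→sink, junc→sink with total capacity 7 = current flow value. Flow is maximum.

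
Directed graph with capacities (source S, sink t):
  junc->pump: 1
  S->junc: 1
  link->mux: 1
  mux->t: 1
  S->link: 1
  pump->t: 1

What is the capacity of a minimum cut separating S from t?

Max flow = 2 (via 2 augmenting paths).
In the residual at optimum, the set reachable from S is {S}.
Cut edges: S->link (cap 1), S->junc (cap 1). Sum = 2.

2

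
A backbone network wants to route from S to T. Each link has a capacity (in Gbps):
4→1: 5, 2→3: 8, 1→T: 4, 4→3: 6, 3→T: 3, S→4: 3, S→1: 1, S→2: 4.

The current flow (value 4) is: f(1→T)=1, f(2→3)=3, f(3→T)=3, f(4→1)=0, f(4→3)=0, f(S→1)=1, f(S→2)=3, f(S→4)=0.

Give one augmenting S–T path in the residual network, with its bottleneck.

Residual along S→4→1→T: S→4: 3, 4→1: 5, 1→T: 3.
Bottleneck = min = 3.

S→4→1→T, bottleneck 3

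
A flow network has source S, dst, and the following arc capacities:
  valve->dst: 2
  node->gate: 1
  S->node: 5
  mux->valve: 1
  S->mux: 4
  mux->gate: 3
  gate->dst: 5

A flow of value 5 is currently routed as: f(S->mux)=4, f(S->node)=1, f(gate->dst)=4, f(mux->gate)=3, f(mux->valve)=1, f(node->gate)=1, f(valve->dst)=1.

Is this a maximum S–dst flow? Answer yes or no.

Residual reachable from S: {S, node}; dst is not reachable.
Saturated cut: S->mux, node->gate with total capacity 5 = current flow value. Flow is maximum.

Yes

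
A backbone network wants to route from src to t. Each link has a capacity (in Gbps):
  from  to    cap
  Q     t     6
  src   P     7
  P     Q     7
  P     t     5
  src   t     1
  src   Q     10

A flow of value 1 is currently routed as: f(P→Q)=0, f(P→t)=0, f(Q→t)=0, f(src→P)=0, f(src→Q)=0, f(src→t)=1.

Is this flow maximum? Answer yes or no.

Residual path src→P→t has bottleneck 5 > 0.
Pushing 5 along it raises the flow to 6, so the given flow is not maximum.

No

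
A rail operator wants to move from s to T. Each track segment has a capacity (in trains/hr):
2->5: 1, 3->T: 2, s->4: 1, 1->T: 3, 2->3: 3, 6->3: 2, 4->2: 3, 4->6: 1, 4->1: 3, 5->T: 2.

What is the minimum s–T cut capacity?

Max flow = 1 (via 1 augmenting path).
In the residual at optimum, the set reachable from s is {s}.
Cut edges: s->4 (cap 1). Sum = 1.

1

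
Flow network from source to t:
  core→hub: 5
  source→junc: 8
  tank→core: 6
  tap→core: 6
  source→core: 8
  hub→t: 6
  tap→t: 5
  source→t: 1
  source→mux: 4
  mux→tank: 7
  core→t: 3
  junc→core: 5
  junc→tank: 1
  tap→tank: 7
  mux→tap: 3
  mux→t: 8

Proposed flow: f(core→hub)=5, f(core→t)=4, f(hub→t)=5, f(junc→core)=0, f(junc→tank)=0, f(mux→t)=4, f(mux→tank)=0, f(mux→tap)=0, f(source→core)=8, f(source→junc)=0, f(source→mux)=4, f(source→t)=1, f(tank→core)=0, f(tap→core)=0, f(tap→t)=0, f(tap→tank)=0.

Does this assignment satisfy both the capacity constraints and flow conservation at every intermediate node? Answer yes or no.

No

Capacity violated on core→t: flow 4 > capacity 3.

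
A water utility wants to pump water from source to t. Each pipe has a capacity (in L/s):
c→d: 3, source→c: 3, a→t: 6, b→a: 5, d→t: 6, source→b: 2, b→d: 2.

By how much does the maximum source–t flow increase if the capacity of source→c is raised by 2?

Original max flow = 5.
Even with extra capacity on source→c, another cut of capacity 5 remains binding.
New max flow = 5. Increase = 0.

0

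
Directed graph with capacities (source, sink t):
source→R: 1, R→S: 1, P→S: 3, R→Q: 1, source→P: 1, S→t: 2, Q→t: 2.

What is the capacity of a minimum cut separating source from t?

2

Max flow = 2 (via 2 augmenting paths).
In the residual at optimum, the set reachable from source is {source}.
Cut edges: source→P (cap 1), source→R (cap 1). Sum = 2.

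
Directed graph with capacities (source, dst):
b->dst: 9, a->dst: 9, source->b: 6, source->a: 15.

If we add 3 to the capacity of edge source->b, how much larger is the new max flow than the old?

3

Original max flow = 15.
After raising cap(source->b), augmenting paths through that edge carry 3 more units.
New max flow = 18. Increase = 3.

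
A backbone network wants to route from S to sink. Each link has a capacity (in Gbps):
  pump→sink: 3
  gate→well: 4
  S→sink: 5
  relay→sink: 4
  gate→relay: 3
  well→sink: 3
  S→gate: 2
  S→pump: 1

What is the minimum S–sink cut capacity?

Max flow = 8 (via 3 augmenting paths).
In the residual at optimum, the set reachable from S is {S}.
Cut edges: S→gate (cap 2), S→pump (cap 1), S→sink (cap 5). Sum = 8.

8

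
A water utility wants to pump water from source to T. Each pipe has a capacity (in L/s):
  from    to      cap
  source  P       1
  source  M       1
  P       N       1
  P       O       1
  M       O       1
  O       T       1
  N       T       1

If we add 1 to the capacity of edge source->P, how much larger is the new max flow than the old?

0

Original max flow = 2.
Even with extra capacity on source->P, another cut of capacity 2 remains binding.
New max flow = 2. Increase = 0.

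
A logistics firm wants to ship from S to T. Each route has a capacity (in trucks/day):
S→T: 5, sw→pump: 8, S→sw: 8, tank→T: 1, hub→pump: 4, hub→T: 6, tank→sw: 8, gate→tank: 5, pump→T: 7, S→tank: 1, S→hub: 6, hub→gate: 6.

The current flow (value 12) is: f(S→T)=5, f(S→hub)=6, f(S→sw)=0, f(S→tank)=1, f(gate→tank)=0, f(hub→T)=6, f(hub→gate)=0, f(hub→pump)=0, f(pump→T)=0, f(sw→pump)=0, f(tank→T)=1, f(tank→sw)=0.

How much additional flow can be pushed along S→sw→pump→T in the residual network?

Residual capacities along the path: S→sw: 8, sw→pump: 8, pump→T: 7.
Minimum is 7.

7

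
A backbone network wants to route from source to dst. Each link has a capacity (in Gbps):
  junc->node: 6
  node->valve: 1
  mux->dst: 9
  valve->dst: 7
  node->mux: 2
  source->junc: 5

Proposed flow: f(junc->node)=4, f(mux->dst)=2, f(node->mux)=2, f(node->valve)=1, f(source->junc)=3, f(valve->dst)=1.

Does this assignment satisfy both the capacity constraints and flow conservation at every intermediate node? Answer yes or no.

Conservation fails at junc: inflow 3 ≠ outflow 4.

No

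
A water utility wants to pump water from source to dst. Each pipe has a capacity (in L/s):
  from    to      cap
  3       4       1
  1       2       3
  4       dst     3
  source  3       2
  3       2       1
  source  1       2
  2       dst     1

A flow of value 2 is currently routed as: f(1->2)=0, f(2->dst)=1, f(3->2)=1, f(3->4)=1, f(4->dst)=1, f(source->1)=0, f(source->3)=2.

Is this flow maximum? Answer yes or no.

Residual reachable from source: {1, 2, 3, source}; dst is not reachable.
Saturated cut: 3->4, 2->dst with total capacity 2 = current flow value. Flow is maximum.

Yes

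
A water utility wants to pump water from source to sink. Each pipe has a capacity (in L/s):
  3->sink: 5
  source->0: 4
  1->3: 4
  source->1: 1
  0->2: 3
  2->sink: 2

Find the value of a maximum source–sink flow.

3

Augment source->0->2->sink: bottleneck 2. Total 2.
Augment source->1->3->sink: bottleneck 1. Total 3.
No augmenting path remains in the residual graph.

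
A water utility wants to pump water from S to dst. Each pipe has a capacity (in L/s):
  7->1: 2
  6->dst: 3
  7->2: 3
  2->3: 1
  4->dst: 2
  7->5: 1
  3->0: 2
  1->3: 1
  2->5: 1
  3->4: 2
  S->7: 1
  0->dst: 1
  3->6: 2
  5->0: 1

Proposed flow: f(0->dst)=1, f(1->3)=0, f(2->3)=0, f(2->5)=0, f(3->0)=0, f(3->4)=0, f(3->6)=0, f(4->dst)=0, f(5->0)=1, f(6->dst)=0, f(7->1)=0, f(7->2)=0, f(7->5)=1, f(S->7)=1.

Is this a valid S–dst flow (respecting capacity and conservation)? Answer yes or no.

Yes

Every edge has 0 ≤ f(e) ≤ cap(e).
At each intermediate node, inflow equals outflow.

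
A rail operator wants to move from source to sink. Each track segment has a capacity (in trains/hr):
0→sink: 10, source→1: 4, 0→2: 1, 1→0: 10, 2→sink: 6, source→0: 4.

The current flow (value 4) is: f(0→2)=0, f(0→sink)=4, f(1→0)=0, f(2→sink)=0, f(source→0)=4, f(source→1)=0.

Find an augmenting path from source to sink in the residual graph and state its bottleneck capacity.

source→1→0→sink, bottleneck 4

Residual along source→1→0→sink: source→1: 4, 1→0: 10, 0→sink: 6.
Bottleneck = min = 4.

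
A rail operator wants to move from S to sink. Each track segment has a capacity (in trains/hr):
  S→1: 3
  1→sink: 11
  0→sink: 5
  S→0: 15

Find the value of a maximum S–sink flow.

8

Augment S→0→sink: bottleneck 5. Total 5.
Augment S→1→sink: bottleneck 3. Total 8.
No augmenting path remains in the residual graph.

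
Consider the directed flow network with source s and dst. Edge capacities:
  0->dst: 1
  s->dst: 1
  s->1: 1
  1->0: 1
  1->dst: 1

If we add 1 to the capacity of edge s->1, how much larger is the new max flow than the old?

1

Original max flow = 2.
After raising cap(s->1), augmenting paths through that edge carry 1 more unit.
New max flow = 3. Increase = 1.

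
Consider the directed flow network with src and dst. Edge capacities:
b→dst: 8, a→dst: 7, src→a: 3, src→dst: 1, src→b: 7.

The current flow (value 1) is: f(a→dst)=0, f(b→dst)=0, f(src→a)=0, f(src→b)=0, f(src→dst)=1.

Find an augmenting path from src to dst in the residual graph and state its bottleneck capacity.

Residual along src→b→dst: src→b: 7, b→dst: 8.
Bottleneck = min = 7.

src→b→dst, bottleneck 7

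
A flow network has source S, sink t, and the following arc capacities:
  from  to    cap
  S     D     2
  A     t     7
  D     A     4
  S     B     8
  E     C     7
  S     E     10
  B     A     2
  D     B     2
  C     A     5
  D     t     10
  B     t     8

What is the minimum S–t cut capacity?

15

Max flow = 15 (via 3 augmenting paths).
In the residual at optimum, the set reachable from S is {C, E, S}.
Cut edges: S→D (cap 2), S→B (cap 8), C→A (cap 5). Sum = 15.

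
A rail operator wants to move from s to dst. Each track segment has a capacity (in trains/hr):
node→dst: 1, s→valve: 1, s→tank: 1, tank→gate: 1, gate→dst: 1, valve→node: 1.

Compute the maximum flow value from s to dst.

2

Augment s→tank→gate→dst: bottleneck 1. Total 1.
Augment s→valve→node→dst: bottleneck 1. Total 2.
No augmenting path remains in the residual graph.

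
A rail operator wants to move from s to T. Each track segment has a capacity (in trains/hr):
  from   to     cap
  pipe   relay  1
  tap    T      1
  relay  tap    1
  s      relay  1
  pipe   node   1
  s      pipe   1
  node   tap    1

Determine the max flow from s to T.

Augment s→relay→tap→T: bottleneck 1. Total 1.
No augmenting path remains in the residual graph.

1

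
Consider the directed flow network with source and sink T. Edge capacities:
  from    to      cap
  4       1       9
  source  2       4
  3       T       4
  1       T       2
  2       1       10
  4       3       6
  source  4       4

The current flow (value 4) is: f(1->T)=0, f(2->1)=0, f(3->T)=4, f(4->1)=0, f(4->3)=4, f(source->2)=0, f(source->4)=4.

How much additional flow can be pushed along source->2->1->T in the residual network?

2

Residual capacities along the path: source->2: 4, 2->1: 10, 1->T: 2.
Minimum is 2.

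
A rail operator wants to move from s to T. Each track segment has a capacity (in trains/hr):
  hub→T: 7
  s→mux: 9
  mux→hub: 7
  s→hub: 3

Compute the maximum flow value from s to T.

7

Augment s→hub→T: bottleneck 3. Total 3.
Augment s→mux→hub→T: bottleneck 4. Total 7.
No augmenting path remains in the residual graph.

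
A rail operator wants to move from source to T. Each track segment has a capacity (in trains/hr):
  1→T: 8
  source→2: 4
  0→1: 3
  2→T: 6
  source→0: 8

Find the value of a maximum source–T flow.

7

Augment source→2→T: bottleneck 4. Total 4.
Augment source→0→1→T: bottleneck 3. Total 7.
No augmenting path remains in the residual graph.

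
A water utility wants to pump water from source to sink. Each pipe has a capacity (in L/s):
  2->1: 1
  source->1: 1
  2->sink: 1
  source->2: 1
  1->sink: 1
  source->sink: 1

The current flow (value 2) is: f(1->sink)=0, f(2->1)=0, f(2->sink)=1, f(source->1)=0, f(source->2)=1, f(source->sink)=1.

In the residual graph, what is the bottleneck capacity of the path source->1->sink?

1

Residual capacities along the path: source->1: 1, 1->sink: 1.
Minimum is 1.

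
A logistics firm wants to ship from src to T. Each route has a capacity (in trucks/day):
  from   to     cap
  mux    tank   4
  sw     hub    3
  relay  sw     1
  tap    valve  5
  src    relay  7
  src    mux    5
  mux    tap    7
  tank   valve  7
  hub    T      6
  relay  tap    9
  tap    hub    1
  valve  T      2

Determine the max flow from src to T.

Augment src->mux->tank->valve->T: bottleneck 2. Total 2.
Augment src->mux->tap->hub->T: bottleneck 1. Total 3.
Augment src->relay->sw->hub->T: bottleneck 1. Total 4.
No augmenting path remains in the residual graph.

4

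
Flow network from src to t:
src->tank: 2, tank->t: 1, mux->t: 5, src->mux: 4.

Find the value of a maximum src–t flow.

Augment src->tank->t: bottleneck 1. Total 1.
Augment src->mux->t: bottleneck 4. Total 5.
No augmenting path remains in the residual graph.

5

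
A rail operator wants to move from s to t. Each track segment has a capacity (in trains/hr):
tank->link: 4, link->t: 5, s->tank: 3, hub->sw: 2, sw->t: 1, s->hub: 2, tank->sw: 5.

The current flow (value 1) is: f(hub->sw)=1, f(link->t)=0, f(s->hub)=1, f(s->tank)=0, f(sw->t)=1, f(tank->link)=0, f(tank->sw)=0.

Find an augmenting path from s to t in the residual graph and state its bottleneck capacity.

s->tank->link->t, bottleneck 3

Residual along s->tank->link->t: s->tank: 3, tank->link: 4, link->t: 5.
Bottleneck = min = 3.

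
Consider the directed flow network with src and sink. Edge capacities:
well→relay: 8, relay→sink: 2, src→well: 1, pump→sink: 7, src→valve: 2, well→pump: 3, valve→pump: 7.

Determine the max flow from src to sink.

Augment src→valve→pump→sink: bottleneck 2. Total 2.
Augment src→well→pump→sink: bottleneck 1. Total 3.
No augmenting path remains in the residual graph.

3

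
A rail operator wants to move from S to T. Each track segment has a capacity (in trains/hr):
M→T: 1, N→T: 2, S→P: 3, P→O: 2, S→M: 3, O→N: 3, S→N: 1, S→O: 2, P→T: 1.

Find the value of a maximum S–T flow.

4

Augment S→M→T: bottleneck 1. Total 1.
Augment S→P→T: bottleneck 1. Total 2.
Augment S→N→T: bottleneck 1. Total 3.
Augment S→O→N→T: bottleneck 1. Total 4.
No augmenting path remains in the residual graph.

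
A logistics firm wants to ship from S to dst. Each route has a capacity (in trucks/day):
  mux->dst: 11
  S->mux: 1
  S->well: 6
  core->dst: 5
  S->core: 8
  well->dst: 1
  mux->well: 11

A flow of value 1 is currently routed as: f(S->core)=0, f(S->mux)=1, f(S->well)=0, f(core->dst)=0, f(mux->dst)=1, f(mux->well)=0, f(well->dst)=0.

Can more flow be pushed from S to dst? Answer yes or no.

Residual path S->core->dst has bottleneck 5 > 0.
Pushing 5 along it raises the flow to 6, so the given flow is not maximum.

Yes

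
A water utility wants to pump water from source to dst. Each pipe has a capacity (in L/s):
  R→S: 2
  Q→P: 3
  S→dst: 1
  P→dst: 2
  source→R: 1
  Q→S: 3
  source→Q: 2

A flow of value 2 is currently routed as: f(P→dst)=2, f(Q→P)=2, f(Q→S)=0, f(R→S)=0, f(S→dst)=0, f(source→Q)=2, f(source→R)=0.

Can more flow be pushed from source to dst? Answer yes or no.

Residual path source→R→S→dst has bottleneck 1 > 0.
Pushing 1 along it raises the flow to 3, so the given flow is not maximum.

Yes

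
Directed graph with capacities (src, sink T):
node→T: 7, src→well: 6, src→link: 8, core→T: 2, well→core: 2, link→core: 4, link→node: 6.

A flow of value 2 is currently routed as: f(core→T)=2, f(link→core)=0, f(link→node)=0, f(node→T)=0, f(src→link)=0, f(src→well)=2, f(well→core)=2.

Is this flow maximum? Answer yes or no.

Residual path src→link→node→T has bottleneck 6 > 0.
Pushing 6 along it raises the flow to 8, so the given flow is not maximum.

No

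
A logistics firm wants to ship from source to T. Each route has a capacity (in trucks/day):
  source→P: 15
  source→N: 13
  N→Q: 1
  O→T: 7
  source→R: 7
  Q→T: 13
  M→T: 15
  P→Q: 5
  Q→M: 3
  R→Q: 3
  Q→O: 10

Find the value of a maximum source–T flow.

Augment source→N→Q→T: bottleneck 1. Total 1.
Augment source→P→Q→T: bottleneck 5. Total 6.
Augment source→R→Q→T: bottleneck 3. Total 9.
No augmenting path remains in the residual graph.

9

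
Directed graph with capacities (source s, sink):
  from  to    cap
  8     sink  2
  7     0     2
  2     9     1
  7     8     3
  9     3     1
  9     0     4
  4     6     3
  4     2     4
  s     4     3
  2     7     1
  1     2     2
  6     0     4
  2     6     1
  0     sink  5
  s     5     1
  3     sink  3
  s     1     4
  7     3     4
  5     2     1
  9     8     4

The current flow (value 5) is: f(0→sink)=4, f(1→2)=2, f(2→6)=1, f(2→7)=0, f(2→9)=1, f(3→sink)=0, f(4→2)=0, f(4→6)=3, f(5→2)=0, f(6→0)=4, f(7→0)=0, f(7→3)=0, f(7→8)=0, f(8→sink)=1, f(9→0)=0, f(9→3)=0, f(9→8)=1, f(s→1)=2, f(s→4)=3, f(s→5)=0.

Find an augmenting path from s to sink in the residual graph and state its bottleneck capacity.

Residual along s→5→2→7→3→sink: s→5: 1, 5→2: 1, 2→7: 1, 7→3: 4, 3→sink: 3.
Bottleneck = min = 1.

s→5→2→7→3→sink, bottleneck 1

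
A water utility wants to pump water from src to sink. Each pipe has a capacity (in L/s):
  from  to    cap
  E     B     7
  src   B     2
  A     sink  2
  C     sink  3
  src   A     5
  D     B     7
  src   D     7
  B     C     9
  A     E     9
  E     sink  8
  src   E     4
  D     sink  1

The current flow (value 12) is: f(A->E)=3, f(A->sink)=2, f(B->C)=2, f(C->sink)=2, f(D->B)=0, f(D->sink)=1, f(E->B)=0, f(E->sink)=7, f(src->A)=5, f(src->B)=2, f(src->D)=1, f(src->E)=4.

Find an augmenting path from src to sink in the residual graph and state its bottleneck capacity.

Residual along src->D->B->C->sink: src->D: 6, D->B: 7, B->C: 7, C->sink: 1.
Bottleneck = min = 1.

src->D->B->C->sink, bottleneck 1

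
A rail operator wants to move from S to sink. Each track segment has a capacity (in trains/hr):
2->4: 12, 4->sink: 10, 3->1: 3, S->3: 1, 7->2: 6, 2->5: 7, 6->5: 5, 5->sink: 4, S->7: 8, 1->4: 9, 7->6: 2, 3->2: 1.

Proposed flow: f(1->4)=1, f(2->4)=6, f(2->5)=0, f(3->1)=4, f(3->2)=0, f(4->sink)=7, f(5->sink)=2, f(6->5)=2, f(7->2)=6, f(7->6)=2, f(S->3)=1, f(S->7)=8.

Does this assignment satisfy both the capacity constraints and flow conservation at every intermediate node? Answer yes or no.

Capacity violated on 3->1: flow 4 > capacity 3.

No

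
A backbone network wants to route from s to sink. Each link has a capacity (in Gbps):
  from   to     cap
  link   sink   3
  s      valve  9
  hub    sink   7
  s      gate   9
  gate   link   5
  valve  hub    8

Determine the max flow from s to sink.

10

Augment s->valve->hub->sink: bottleneck 7. Total 7.
Augment s->gate->link->sink: bottleneck 3. Total 10.
No augmenting path remains in the residual graph.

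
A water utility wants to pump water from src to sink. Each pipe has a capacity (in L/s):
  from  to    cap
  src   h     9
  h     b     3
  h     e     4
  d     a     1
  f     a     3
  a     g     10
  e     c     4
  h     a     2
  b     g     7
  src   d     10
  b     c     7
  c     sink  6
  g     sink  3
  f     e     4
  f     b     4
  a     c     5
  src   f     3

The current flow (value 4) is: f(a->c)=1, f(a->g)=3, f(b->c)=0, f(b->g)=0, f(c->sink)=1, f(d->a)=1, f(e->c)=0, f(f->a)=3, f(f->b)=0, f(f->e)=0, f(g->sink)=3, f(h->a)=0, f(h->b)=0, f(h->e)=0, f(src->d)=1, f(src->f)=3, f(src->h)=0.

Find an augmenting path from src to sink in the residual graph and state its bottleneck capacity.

src->h->e->c->sink, bottleneck 4

Residual along src->h->e->c->sink: src->h: 9, h->e: 4, e->c: 4, c->sink: 5.
Bottleneck = min = 4.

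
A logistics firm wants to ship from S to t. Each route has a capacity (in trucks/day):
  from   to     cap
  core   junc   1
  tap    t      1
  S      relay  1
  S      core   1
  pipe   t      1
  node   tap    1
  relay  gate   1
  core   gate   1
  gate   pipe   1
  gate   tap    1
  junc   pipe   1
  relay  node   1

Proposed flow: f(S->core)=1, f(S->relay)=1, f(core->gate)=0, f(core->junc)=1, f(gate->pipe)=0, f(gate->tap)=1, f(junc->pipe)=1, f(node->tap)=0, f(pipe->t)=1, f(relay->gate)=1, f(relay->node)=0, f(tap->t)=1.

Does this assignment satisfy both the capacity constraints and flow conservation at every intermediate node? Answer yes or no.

Yes

Every edge has 0 ≤ f(e) ≤ cap(e).
At each intermediate node, inflow equals outflow.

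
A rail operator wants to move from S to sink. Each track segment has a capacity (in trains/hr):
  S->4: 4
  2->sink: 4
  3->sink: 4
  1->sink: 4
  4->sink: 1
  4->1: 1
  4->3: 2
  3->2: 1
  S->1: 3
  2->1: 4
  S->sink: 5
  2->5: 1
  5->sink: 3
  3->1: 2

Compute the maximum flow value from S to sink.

Augment S->sink: bottleneck 5. Total 5.
Augment S->4->sink: bottleneck 1. Total 6.
Augment S->1->sink: bottleneck 3. Total 9.
Augment S->4->3->sink: bottleneck 2. Total 11.
Augment S->4->1->sink: bottleneck 1. Total 12.
No augmenting path remains in the residual graph.

12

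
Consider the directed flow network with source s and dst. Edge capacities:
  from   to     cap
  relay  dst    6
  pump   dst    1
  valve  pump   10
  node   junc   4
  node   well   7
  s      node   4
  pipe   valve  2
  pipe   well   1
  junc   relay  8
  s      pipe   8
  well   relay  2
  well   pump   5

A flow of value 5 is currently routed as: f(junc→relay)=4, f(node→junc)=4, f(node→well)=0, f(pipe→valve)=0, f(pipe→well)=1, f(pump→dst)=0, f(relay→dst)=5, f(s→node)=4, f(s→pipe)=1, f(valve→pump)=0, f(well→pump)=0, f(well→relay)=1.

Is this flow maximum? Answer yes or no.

Residual path s→pipe→valve→pump→dst has bottleneck 1 > 0.
Pushing 1 along it raises the flow to 6, so the given flow is not maximum.

No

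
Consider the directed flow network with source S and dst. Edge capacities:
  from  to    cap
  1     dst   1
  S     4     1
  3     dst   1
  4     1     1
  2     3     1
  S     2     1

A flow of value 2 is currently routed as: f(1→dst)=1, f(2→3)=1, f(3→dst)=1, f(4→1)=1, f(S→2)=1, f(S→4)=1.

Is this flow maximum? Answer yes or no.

Yes

Residual reachable from S: {S}; dst is not reachable.
Saturated cut: S→4, S→2 with total capacity 2 = current flow value. Flow is maximum.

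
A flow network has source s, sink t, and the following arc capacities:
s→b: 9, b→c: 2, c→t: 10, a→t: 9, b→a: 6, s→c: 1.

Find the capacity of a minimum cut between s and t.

9

Max flow = 9 (via 3 augmenting paths).
In the residual at optimum, the set reachable from s is {b, s}.
Cut edges: s→c (cap 1), b→a (cap 6), b→c (cap 2). Sum = 9.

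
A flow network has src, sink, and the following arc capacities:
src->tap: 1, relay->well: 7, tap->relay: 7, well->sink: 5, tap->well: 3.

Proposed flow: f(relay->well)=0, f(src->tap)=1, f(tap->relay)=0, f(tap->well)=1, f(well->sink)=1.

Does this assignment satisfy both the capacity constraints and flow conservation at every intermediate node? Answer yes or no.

Every edge has 0 ≤ f(e) ≤ cap(e).
At each intermediate node, inflow equals outflow.

Yes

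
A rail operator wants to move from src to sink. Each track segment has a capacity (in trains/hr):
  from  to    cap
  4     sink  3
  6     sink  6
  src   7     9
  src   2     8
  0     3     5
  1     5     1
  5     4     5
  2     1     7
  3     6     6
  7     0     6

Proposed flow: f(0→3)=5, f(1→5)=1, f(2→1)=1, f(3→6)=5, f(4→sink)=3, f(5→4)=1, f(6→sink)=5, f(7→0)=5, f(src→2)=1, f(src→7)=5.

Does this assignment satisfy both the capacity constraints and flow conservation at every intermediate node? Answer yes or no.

Conservation fails at 4: inflow 1 ≠ outflow 3.

No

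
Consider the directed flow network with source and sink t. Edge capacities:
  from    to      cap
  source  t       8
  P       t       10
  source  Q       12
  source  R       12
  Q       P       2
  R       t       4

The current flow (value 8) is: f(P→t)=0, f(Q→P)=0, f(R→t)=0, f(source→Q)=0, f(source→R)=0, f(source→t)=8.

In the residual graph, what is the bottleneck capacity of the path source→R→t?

Residual capacities along the path: source→R: 12, R→t: 4.
Minimum is 4.

4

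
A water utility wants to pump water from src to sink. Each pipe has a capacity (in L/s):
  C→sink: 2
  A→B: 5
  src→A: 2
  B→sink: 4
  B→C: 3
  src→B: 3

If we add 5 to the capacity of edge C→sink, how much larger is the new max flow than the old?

Original max flow = 5.
Edge C→sink does not cross the min cut (source side {src}), so extra capacity there cannot help.
New max flow = 5. Increase = 0.

0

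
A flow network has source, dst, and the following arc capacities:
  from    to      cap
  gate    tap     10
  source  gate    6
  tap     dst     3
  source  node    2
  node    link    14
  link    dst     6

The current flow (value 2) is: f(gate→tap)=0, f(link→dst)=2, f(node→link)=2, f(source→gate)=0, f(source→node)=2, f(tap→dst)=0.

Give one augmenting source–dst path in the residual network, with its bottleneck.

source→gate→tap→dst, bottleneck 3

Residual along source→gate→tap→dst: source→gate: 6, gate→tap: 10, tap→dst: 3.
Bottleneck = min = 3.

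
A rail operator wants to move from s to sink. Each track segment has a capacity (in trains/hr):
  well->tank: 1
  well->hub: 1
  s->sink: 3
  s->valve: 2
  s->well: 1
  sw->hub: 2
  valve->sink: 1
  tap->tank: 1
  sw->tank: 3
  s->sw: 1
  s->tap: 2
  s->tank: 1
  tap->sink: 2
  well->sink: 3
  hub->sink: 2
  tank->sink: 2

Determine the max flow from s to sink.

Augment s->sink: bottleneck 3. Total 3.
Augment s->well->sink: bottleneck 1. Total 4.
Augment s->tap->sink: bottleneck 2. Total 6.
Augment s->tank->sink: bottleneck 1. Total 7.
Augment s->valve->sink: bottleneck 1. Total 8.
Augment s->sw->hub->sink: bottleneck 1. Total 9.
No augmenting path remains in the residual graph.

9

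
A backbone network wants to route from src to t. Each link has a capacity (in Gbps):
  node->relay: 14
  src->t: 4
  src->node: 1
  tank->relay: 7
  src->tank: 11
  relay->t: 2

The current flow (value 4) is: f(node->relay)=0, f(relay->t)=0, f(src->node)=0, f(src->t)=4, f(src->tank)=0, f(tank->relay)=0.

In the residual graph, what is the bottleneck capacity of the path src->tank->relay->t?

Residual capacities along the path: src->tank: 11, tank->relay: 7, relay->t: 2.
Minimum is 2.

2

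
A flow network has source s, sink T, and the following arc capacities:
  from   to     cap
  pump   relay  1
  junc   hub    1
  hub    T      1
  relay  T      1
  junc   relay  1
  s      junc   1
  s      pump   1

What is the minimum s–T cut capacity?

2

Max flow = 2 (via 2 augmenting paths).
In the residual at optimum, the set reachable from s is {s}.
Cut edges: s→junc (cap 1), s→pump (cap 1). Sum = 2.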